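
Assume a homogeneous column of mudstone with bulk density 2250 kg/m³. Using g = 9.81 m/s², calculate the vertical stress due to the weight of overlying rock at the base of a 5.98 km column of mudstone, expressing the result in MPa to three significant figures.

mudstone: 2250 kg/m³ × 9.81 m/s² × 5980 m = 1.320×10^8 Pa = 132.0 MPa

132 MPa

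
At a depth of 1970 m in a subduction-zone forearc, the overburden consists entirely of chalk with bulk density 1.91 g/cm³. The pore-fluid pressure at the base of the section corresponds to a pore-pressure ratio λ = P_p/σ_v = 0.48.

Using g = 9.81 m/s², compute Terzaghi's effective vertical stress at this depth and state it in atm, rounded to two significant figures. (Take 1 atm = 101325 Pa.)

Overburden (lithostatic) stress σ_v:
chalk: 1910 kg/m³ × 9.81 m/s² × 1970 m = 3.691×10^7 Pa = 36.91 MPa
Pore pressure P_p = λ·σ_v = 0.48 × 36.91 MPa = 17.72 MPa
Effective stress σ' = σ_v − P_p = 36.91 − 17.72 = 19.194 MPa = 189.43 atm

190 atm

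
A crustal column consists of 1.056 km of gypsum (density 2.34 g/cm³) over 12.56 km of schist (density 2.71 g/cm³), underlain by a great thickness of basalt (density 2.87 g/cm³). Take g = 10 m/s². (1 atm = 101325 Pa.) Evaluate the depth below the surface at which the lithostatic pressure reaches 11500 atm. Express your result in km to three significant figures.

41.5 km

Pressure at base of upper layers: 2340×10×1056 + 2710×10×12560 = 3.651×10^8 Pa = 3603 atm
Remaining pressure to be supplied by basalt: 1.165×10^9 − 3.651×10^8 = 8.002×10^8 Pa
Additional depth in basalt = 8.002×10^8 Pa / (2870 kg/m³ × 10 m/s²) = 27880 m
Total depth = 13616 m + 27880 m = 41496 m
= 41.496 km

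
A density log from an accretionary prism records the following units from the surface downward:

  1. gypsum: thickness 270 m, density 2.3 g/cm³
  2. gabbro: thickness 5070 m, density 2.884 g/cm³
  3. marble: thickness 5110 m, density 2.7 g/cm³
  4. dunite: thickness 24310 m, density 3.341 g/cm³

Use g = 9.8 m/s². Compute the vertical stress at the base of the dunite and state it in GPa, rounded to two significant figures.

gypsum: 2300 kg/m³ × 9.8 m/s² × 270 m = 6.086×10^6 Pa = 6.086×10^-3 GPa
gabbro: 2884 kg/m³ × 9.8 m/s² × 5070 m = 1.433×10^8 Pa = 0.1433 GPa
marble: 2700 kg/m³ × 9.8 m/s² × 5110 m = 1.352×10^8 Pa = 0.1352 GPa
dunite: 3341 kg/m³ × 9.8 m/s² × 24310 m = 7.960×10^8 Pa = 0.7960 GPa
Total = 6.086×10^-3 + 0.1433 + 0.1352 + 0.7960 = 1.0805 GPa

1.1 GPa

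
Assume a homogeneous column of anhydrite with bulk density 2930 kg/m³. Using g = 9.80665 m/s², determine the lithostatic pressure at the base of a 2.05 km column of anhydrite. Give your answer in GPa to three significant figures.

anhydrite: 2930 kg/m³ × 9.80665 m/s² × 2050 m = 5.890×10^7 Pa = 0.05890 GPa

0.0589 GPa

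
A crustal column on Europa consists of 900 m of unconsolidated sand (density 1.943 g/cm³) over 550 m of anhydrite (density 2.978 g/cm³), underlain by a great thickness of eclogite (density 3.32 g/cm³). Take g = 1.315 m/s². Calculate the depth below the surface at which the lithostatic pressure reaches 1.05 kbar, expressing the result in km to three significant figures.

Pressure at base of upper layers: 1943×1.315×900 + 2978×1.315×550 = 4.453×10^6 Pa = 0.04453 kbar
Remaining pressure to be supplied by eclogite: 1.050×10^8 − 4.453×10^6 = 1.005×10^8 Pa
Additional depth in eclogite = 1.005×10^8 Pa / (3320 kg/m³ × 1.315 m/s²) = 23031 m
Total depth = 1450 m + 23031 m = 24481 m
= 24.481 km

24.5 km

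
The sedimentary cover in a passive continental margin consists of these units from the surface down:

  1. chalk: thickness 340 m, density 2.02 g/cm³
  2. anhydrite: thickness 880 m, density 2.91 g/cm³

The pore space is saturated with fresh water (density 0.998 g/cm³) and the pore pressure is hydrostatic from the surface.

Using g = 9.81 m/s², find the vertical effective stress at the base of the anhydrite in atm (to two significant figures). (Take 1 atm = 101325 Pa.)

Overburden (lithostatic) stress σ_v:
chalk: 2020 kg/m³ × 9.81 m/s² × 340 m = 6.738×10^6 Pa = 6.738 MPa
anhydrite: 2910 kg/m³ × 9.81 m/s² × 880 m = 2.512×10^7 Pa = 25.12 MPa
Total = 6.738 + 25.12 = 31.859 MPa
Pore pressure P_p = 998 kg/m³ × 9.81 m/s² × 1220 m = 1.194×10^7 Pa = 11.94 MPa
Effective stress σ' = σ_v − P_p = 31.86 − 11.94 = 19.915 MPa = 196.54 atm

200 atm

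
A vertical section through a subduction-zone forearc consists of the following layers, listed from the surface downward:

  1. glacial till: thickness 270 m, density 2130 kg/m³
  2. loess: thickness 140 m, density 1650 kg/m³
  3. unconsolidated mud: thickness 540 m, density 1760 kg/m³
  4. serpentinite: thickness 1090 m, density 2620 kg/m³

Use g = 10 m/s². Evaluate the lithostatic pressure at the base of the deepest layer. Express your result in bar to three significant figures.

461 bar

glacial till: 2130 kg/m³ × 10 m/s² × 270 m = 5.751×10^6 Pa = 57.51 bar
loess: 1650 kg/m³ × 10 m/s² × 140 m = 2.310×10^6 Pa = 23.10 bar
unconsolidated mud: 1760 kg/m³ × 10 m/s² × 540 m = 9.504×10^6 Pa = 95.04 bar
serpentinite: 2620 kg/m³ × 10 m/s² × 1090 m = 2.856×10^7 Pa = 285.6 bar
Total = 57.51 + 23.10 + 95.04 + 285.6 = 461.23 bar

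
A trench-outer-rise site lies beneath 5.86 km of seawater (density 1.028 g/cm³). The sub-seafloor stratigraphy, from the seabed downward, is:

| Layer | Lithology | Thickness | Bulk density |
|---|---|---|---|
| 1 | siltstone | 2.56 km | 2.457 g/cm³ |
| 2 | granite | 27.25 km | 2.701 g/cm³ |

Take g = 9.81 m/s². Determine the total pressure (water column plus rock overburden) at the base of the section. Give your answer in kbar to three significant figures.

8.43 kbar

seawater: 1028 kg/m³ × 9.81 m/s² × 5860 m = 5.910×10^7 Pa = 0.5910 kbar
siltstone: 2457 kg/m³ × 9.81 m/s² × 2560 m = 6.170×10^7 Pa = 0.6170 kbar
granite: 2701 kg/m³ × 9.81 m/s² × 27250 m = 7.220×10^8 Pa = 7.220 kbar
Total = 0.5910 + 0.6170 + 7.220 = 8.4284 kbar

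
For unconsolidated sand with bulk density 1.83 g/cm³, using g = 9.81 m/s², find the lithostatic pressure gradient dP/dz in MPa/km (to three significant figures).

18.0 MPa/km

dP/dz = ρg = 1830 kg/m³ × 9.81 m/s² = 17952 Pa/m
= 17952 Pa/m × (1 MPa/km / 1000.0 Pa/m) = 17.952 MPa/km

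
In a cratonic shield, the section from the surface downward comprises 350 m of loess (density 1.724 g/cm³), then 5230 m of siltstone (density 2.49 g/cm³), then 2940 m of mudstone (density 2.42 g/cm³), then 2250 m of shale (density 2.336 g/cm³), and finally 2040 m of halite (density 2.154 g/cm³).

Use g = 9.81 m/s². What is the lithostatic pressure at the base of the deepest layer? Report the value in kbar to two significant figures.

loess: 1724 kg/m³ × 9.81 m/s² × 350 m = 5.919×10^6 Pa = 0.05919 kbar
siltstone: 2490 kg/m³ × 9.81 m/s² × 5230 m = 1.278×10^8 Pa = 1.278 kbar
mudstone: 2420 kg/m³ × 9.81 m/s² × 2940 m = 6.980×10^7 Pa = 0.6980 kbar
shale: 2336 kg/m³ × 9.81 m/s² × 2250 m = 5.156×10^7 Pa = 0.5156 kbar
halite: 2154 kg/m³ × 9.81 m/s² × 2040 m = 4.311×10^7 Pa = 0.4311 kbar
Total = 0.05919 + 1.278 + 0.6980 + 0.5156 + 0.4311 = 2.9814 kbar

3.0 kbar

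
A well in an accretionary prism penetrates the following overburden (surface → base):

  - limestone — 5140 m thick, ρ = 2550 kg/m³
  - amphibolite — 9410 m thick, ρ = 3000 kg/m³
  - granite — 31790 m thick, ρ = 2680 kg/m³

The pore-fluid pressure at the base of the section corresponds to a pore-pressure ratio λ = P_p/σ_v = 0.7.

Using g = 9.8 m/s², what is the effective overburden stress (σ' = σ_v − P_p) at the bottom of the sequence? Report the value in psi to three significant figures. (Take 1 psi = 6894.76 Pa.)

54000 psi

Overburden (lithostatic) stress σ_v:
limestone: 2550 kg/m³ × 9.8 m/s² × 5140 m = 1.284×10^8 Pa = 128.4 MPa
amphibolite: 3000 kg/m³ × 9.8 m/s² × 9410 m = 2.767×10^8 Pa = 276.7 MPa
granite: 2680 kg/m³ × 9.8 m/s² × 31790 m = 8.349×10^8 Pa = 834.9 MPa
Total = 128.4 + 276.7 + 834.9 = 1240.0 MPa
Pore pressure P_p = λ·σ_v = 0.7 × 1240 MPa = 868.0 MPa
Effective stress σ' = σ_v − P_p = 1240 − 868.0 = 372.01 MPa = 53956 psi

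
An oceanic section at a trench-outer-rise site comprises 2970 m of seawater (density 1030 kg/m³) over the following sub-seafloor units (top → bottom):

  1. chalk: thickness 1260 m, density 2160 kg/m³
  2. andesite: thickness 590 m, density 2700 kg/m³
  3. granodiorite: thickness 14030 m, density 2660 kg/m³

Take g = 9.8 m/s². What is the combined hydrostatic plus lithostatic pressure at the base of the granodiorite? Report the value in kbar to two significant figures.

4.4 kbar

seawater: 1030 kg/m³ × 9.8 m/s² × 2970 m = 2.998×10^7 Pa = 0.2998 kbar
chalk: 2160 kg/m³ × 9.8 m/s² × 1260 m = 2.667×10^7 Pa = 0.2667 kbar
andesite: 2700 kg/m³ × 9.8 m/s² × 590 m = 1.561×10^7 Pa = 0.1561 kbar
granodiorite: 2660 kg/m³ × 9.8 m/s² × 14030 m = 3.657×10^8 Pa = 3.657 kbar
Total = 0.2998 + 0.2667 + 0.1561 + 3.657 = 4.3800 kbar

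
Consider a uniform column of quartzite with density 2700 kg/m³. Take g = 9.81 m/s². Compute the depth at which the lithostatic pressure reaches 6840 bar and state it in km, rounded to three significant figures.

h = P/(ρg) = 6840 bar / (2700 kg/m³ × 9.81 m/s²) = 6.840×10^8 Pa / 26487 Pa/m = 25824 m
= 25.824 km

25.8 km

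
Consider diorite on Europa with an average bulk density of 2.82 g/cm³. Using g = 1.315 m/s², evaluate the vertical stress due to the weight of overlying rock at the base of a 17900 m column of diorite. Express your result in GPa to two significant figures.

diorite: 2820 kg/m³ × 1.315 m/s² × 17900 m = 6.638×10^7 Pa = 0.06638 GPa

0.066 GPa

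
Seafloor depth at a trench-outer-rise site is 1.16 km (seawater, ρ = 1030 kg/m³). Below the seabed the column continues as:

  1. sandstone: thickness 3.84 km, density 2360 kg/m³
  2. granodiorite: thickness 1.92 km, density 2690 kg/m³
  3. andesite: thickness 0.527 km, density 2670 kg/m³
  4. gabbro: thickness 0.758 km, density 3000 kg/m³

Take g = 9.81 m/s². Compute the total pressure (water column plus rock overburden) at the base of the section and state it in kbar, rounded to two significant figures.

seawater: 1030 kg/m³ × 9.81 m/s² × 1160 m = 1.172×10^7 Pa = 0.1172 kbar
sandstone: 2360 kg/m³ × 9.81 m/s² × 3840 m = 8.890×10^7 Pa = 0.8890 kbar
granodiorite: 2690 kg/m³ × 9.81 m/s² × 1920 m = 5.067×10^7 Pa = 0.5067 kbar
andesite: 2670 kg/m³ × 9.81 m/s² × 527 m = 1.380×10^7 Pa = 0.1380 kbar
gabbro: 3000 kg/m³ × 9.81 m/s² × 758 m = 2.231×10^7 Pa = 0.2231 kbar
Total = 0.1172 + 0.8890 + 0.5067 + 0.1380 + 0.2231 = 1.8740 kbar

1.9 kbar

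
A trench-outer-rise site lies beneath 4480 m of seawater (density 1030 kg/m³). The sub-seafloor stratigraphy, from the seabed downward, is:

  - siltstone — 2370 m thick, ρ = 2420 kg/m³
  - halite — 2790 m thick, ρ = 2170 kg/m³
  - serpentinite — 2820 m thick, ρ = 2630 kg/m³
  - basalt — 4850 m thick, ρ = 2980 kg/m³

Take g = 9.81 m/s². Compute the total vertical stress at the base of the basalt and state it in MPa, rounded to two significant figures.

seawater: 1030 kg/m³ × 9.81 m/s² × 4480 m = 4.527×10^7 Pa = 45.27 MPa
siltstone: 2420 kg/m³ × 9.81 m/s² × 2370 m = 5.626×10^7 Pa = 56.26 MPa
halite: 2170 kg/m³ × 9.81 m/s² × 2790 m = 5.939×10^7 Pa = 59.39 MPa
serpentinite: 2630 kg/m³ × 9.81 m/s² × 2820 m = 7.276×10^7 Pa = 72.76 MPa
basalt: 2980 kg/m³ × 9.81 m/s² × 4850 m = 1.418×10^8 Pa = 141.8 MPa
Total = 45.27 + 56.26 + 59.39 + 72.76 + 141.8 = 375.46 MPa

380 MPa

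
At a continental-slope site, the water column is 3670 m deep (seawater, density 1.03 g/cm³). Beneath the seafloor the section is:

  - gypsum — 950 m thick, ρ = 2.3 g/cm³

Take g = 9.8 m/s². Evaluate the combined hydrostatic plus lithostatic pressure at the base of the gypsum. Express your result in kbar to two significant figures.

0.58 kbar

seawater: 1030 kg/m³ × 9.8 m/s² × 3670 m = 3.704×10^7 Pa = 0.3704 kbar
gypsum: 2300 kg/m³ × 9.8 m/s² × 950 m = 2.141×10^7 Pa = 0.2141 kbar
Total = 0.3704 + 0.2141 = 0.58458 kbar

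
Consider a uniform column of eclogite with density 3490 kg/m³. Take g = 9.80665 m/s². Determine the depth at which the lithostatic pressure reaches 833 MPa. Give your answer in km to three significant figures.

h = P/(ρg) = 833 MPa / (3490 kg/m³ × 9.80665 m/s²) = 8.330×10^8 Pa / 34225 Pa/m = 24339 m
= 24.339 km

24.3 km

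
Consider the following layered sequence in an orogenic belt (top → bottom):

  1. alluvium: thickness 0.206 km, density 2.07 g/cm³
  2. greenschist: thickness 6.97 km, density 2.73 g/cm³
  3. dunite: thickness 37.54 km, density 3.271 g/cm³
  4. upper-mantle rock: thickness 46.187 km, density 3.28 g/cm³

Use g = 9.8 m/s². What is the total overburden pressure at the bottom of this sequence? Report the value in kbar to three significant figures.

alluvium: 2070 kg/m³ × 9.8 m/s² × 206 m = 4.179×10^6 Pa = 0.04179 kbar
greenschist: 2730 kg/m³ × 9.8 m/s² × 6970 m = 1.865×10^8 Pa = 1.865 kbar
dunite: 3271 kg/m³ × 9.8 m/s² × 37540 m = 1.203×10^9 Pa = 12.03 kbar
upper-mantle rock: 3280 kg/m³ × 9.8 m/s² × 46187 m = 1.485×10^9 Pa = 14.85 kbar
Total = 0.04179 + 1.865 + 12.03 + 14.85 = 28.787 kbar

28.8 kbar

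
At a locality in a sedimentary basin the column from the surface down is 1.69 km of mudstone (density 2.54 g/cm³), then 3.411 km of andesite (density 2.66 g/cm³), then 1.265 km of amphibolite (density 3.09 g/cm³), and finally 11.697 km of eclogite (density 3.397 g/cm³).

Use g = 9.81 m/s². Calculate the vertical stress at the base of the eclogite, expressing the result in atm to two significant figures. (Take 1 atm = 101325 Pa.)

5500 atm

mudstone: 2540 kg/m³ × 9.81 m/s² × 1690 m = 4.211×10^7 Pa = 415.6 atm
andesite: 2660 kg/m³ × 9.81 m/s² × 3411 m = 8.901×10^7 Pa = 878.4 atm
amphibolite: 3090 kg/m³ × 9.81 m/s² × 1265 m = 3.835×10^7 Pa = 378.4 atm
eclogite: 3397 kg/m³ × 9.81 m/s² × 11697 m = 3.898×10^8 Pa = 3847 atm
Total = 415.6 + 878.4 + 378.4 + 3847 = 5519.5 atm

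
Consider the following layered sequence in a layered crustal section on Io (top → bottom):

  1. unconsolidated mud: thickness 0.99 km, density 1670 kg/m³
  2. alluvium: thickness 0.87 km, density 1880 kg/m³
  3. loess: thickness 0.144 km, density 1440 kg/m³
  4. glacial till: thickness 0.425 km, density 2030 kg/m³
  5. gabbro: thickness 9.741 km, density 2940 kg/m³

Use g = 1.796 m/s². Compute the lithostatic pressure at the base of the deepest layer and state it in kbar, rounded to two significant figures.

0.59 kbar

unconsolidated mud: 1670 kg/m³ × 1.796 m/s² × 990 m = 2.969×10^6 Pa = 0.02969 kbar
alluvium: 1880 kg/m³ × 1.796 m/s² × 870 m = 2.938×10^6 Pa = 0.02938 kbar
loess: 1440 kg/m³ × 1.796 m/s² × 144 m = 3.724×10^5 Pa = 3.724×10^-3 kbar
glacial till: 2030 kg/m³ × 1.796 m/s² × 425 m = 1.549×10^6 Pa = 0.01549 kbar
gabbro: 2940 kg/m³ × 1.796 m/s² × 9741 m = 5.143×10^7 Pa = 0.5143 kbar
Total = 0.02969 + 0.02938 + 3.724×10^-3 + 0.01549 + 0.5143 = 0.59264 kbar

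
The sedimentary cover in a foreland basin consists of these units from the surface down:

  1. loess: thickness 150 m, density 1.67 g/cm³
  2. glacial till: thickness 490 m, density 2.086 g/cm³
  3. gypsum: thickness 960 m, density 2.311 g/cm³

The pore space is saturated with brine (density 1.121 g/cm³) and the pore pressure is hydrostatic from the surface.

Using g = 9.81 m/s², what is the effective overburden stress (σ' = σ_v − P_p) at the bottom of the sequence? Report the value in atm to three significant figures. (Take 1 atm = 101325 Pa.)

164 atm

Overburden (lithostatic) stress σ_v:
loess: 1670 kg/m³ × 9.81 m/s² × 150 m = 2.457×10^6 Pa = 2.457 MPa
glacial till: 2086 kg/m³ × 9.81 m/s² × 490 m = 1.003×10^7 Pa = 10.03 MPa
gypsum: 2311 kg/m³ × 9.81 m/s² × 960 m = 2.176×10^7 Pa = 21.76 MPa
Total = 2.457 + 10.03 + 21.76 = 34.249 MPa
Pore pressure P_p = 1121 kg/m³ × 9.81 m/s² × 1600 m = 1.760×10^7 Pa = 17.60 MPa
Effective stress σ' = σ_v − P_p = 34.25 − 17.60 = 16.653 MPa = 164.36 atm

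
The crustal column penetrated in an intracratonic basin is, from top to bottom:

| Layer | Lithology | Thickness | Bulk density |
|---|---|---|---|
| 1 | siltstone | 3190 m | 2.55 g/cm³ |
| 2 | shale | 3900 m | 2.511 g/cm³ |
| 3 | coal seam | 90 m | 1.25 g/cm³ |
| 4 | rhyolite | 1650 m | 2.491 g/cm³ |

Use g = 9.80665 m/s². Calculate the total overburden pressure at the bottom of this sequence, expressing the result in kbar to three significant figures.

2.17 kbar

siltstone: 2550 kg/m³ × 9.80665 m/s² × 3190 m = 7.977×10^7 Pa = 0.7977 kbar
shale: 2511 kg/m³ × 9.80665 m/s² × 3900 m = 9.604×10^7 Pa = 0.9604 kbar
coal seam: 1250 kg/m³ × 9.80665 m/s² × 90 m = 1.103×10^6 Pa = 0.01103 kbar
rhyolite: 2491 kg/m³ × 9.80665 m/s² × 1650 m = 4.031×10^7 Pa = 0.4031 kbar
Total = 0.7977 + 0.9604 + 0.01103 + 0.4031 = 2.1722 kbar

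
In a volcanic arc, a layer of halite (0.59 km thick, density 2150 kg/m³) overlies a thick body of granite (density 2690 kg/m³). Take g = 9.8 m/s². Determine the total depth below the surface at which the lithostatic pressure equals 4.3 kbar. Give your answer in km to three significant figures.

16.4 km

Pressure at base of upper layers: 2150×9.8×590 = 1.243×10^7 Pa = 0.1243 kbar
Remaining pressure to be supplied by granite: 4.300×10^8 − 1.243×10^7 = 4.176×10^8 Pa
Additional depth in granite = 4.176×10^8 Pa / (2690 kg/m³ × 9.8 m/s²) = 15840 m
Total depth = 590 m + 15840 m = 16430 m
= 16.430 km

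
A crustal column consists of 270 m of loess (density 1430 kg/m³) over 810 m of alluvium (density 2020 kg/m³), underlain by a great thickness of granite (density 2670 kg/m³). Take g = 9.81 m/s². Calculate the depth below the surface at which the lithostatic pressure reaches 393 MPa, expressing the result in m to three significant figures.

Pressure at base of upper layers: 1430×9.81×270 + 2020×9.81×810 = 1.984×10^7 Pa = 19.84 MPa
Remaining pressure to be supplied by granite: 3.930×10^8 − 1.984×10^7 = 3.732×10^8 Pa
Additional depth in granite = 3.732×10^8 Pa / (2670 kg/m³ × 9.81 m/s²) = 14247 m
Total depth = 1080 m + 14247 m = 15327 m

15300 m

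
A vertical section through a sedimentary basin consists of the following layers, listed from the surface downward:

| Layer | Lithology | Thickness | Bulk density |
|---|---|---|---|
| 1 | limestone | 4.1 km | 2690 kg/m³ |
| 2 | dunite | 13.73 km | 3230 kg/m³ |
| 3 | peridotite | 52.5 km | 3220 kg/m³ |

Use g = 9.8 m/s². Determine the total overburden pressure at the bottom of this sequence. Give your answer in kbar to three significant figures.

22.0 kbar

limestone: 2690 kg/m³ × 9.8 m/s² × 4100 m = 1.081×10^8 Pa = 1.081 kbar
dunite: 3230 kg/m³ × 9.8 m/s² × 13730 m = 4.346×10^8 Pa = 4.346 kbar
peridotite: 3220 kg/m³ × 9.8 m/s² × 52500 m = 1.657×10^9 Pa = 16.57 kbar
Total = 1.081 + 4.346 + 16.57 = 21.994 kbar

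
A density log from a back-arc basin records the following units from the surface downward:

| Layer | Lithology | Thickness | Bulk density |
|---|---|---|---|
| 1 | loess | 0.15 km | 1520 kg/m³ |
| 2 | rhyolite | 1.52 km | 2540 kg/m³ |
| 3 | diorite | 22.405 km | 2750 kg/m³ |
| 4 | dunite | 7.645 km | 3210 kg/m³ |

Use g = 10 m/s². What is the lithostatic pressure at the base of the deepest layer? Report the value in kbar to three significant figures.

loess: 1520 kg/m³ × 10 m/s² × 150 m = 2.280×10^6 Pa = 0.02280 kbar
rhyolite: 2540 kg/m³ × 10 m/s² × 1520 m = 3.861×10^7 Pa = 0.3861 kbar
diorite: 2750 kg/m³ × 10 m/s² × 22405 m = 6.161×10^8 Pa = 6.161 kbar
dunite: 3210 kg/m³ × 10 m/s² × 7645 m = 2.454×10^8 Pa = 2.454 kbar
Total = 0.02280 + 0.3861 + 6.161 + 2.454 = 9.0243 kbar

9.02 kbar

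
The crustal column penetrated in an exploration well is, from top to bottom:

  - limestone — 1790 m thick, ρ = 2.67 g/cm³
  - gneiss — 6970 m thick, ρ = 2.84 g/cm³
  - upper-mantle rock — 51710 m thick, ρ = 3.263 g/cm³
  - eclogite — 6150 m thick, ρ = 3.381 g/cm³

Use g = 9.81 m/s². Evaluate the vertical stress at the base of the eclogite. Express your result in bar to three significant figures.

21000 bar

limestone: 2670 kg/m³ × 9.81 m/s² × 1790 m = 4.688×10^7 Pa = 468.8 bar
gneiss: 2840 kg/m³ × 9.81 m/s² × 6970 m = 1.942×10^8 Pa = 1942 bar
upper-mantle rock: 3263 kg/m³ × 9.81 m/s² × 51710 m = 1.655×10^9 Pa = 16552 bar
eclogite: 3381 kg/m³ × 9.81 m/s² × 6150 m = 2.040×10^8 Pa = 2040 bar
Total = 468.8 + 1942 + 16552 + 2040 = 21003 bar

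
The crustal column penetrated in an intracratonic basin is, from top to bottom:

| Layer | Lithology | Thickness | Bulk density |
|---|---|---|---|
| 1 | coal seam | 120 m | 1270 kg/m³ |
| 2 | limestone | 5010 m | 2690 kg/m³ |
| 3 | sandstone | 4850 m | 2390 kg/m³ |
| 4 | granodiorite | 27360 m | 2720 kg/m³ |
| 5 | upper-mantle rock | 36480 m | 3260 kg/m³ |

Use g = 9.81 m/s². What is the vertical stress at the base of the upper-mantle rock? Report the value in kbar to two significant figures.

coal seam: 1270 kg/m³ × 9.81 m/s² × 120 m = 1.495×10^6 Pa = 0.01495 kbar
limestone: 2690 kg/m³ × 9.81 m/s² × 5010 m = 1.322×10^8 Pa = 1.322 kbar
sandstone: 2390 kg/m³ × 9.81 m/s² × 4850 m = 1.137×10^8 Pa = 1.137 kbar
granodiorite: 2720 kg/m³ × 9.81 m/s² × 27360 m = 7.301×10^8 Pa = 7.301 kbar
upper-mantle rock: 3260 kg/m³ × 9.81 m/s² × 36480 m = 1.167×10^9 Pa = 11.67 kbar
Total = 0.01495 + 1.322 + 1.137 + 7.301 + 11.67 = 21.441 kbar

21 kbar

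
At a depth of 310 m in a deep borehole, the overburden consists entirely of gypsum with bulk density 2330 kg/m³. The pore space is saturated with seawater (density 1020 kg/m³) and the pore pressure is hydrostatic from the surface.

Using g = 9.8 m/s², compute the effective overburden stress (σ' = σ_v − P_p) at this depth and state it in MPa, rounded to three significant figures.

Overburden (lithostatic) stress σ_v:
gypsum: 2330 kg/m³ × 9.8 m/s² × 310 m = 7.079×10^6 Pa = 7.079 MPa
Pore pressure P_p = 1020 kg/m³ × 9.8 m/s² × 310 m = 3.099×10^6 Pa = 3.099 MPa
Effective stress σ' = σ_v − P_p = 7.079 − 3.099 = 3.9798 MPa

3.98 MPa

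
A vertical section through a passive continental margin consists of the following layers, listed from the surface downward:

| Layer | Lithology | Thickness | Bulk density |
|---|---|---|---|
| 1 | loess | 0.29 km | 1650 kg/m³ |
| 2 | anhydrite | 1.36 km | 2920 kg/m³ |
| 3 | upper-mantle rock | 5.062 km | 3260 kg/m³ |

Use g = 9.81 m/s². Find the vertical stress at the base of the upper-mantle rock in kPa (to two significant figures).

loess: 1650 kg/m³ × 9.81 m/s² × 290 m = 4.694×10^6 Pa = 4694 kPa
anhydrite: 2920 kg/m³ × 9.81 m/s² × 1360 m = 3.896×10^7 Pa = 38957 kPa
upper-mantle rock: 3260 kg/m³ × 9.81 m/s² × 5062 m = 1.619×10^8 Pa = 1.619×10^5 kPa
Total = 4694 + 38957 + 1.619×10^5 = 2.0554×10^5 kPa

210000 kPa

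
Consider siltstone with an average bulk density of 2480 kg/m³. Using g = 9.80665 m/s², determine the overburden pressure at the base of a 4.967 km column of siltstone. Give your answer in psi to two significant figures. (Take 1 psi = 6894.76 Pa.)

18000 psi

siltstone: 2480 kg/m³ × 9.80665 m/s² × 4967 m = 1.208×10^8 Pa = 17521 psi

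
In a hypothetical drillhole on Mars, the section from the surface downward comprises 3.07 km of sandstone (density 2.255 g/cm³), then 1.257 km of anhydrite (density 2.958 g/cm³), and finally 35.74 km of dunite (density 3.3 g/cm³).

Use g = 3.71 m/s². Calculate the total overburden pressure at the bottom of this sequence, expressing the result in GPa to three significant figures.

sandstone: 2255 kg/m³ × 3.71 m/s² × 3070 m = 2.568×10^7 Pa = 0.02568 GPa
anhydrite: 2958 kg/m³ × 3.71 m/s² × 1257 m = 1.379×10^7 Pa = 0.01379 GPa
dunite: 3300 kg/m³ × 3.71 m/s² × 35740 m = 4.376×10^8 Pa = 0.4376 GPa
Total = 0.02568 + 0.01379 + 0.4376 = 0.47704 GPa

0.477 GPa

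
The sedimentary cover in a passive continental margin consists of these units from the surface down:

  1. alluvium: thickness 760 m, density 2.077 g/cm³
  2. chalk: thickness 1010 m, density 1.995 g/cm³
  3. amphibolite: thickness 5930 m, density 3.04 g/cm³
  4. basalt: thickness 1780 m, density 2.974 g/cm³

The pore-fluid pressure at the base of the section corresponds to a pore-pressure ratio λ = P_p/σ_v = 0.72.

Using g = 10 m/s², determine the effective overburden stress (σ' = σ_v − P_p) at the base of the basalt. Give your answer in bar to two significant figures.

750 bar

Overburden (lithostatic) stress σ_v:
alluvium: 2077 kg/m³ × 10 m/s² × 760 m = 1.579×10^7 Pa = 15.79 MPa
chalk: 1995 kg/m³ × 10 m/s² × 1010 m = 2.015×10^7 Pa = 20.15 MPa
amphibolite: 3040 kg/m³ × 10 m/s² × 5930 m = 1.803×10^8 Pa = 180.3 MPa
basalt: 2974 kg/m³ × 10 m/s² × 1780 m = 5.294×10^7 Pa = 52.94 MPa
Total = 15.79 + 20.15 + 180.3 + 52.94 = 269.14 MPa
Pore pressure P_p = λ·σ_v = 0.72 × 269.1 MPa = 193.8 MPa
Effective stress σ' = σ_v − P_p = 269.1 − 193.8 = 75.360 MPa = 753.60 bar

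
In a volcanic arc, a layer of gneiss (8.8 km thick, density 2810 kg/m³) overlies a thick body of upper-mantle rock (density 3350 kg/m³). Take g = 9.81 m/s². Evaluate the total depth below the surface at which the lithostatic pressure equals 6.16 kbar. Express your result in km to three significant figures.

Pressure at base of upper layers: 2810×9.81×8800 = 2.426×10^8 Pa = 2.426 kbar
Remaining pressure to be supplied by upper-mantle rock: 6.160×10^8 − 2.426×10^8 = 3.734×10^8 Pa
Additional depth in upper-mantle rock = 3.734×10^8 Pa / (3350 kg/m³ × 9.81 m/s²) = 11363 m
Total depth = 8800 m + 11363 m = 20163 m
= 20.163 km

20.2 km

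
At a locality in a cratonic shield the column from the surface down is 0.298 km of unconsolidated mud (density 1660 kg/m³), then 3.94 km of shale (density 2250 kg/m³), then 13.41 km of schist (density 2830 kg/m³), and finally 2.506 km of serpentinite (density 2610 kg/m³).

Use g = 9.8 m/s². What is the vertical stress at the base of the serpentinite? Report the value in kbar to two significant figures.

5.3 kbar

unconsolidated mud: 1660 kg/m³ × 9.8 m/s² × 298 m = 4.848×10^6 Pa = 0.04848 kbar
shale: 2250 kg/m³ × 9.8 m/s² × 3940 m = 8.688×10^7 Pa = 0.8688 kbar
schist: 2830 kg/m³ × 9.8 m/s² × 13410 m = 3.719×10^8 Pa = 3.719 kbar
serpentinite: 2610 kg/m³ × 9.8 m/s² × 2506 m = 6.410×10^7 Pa = 0.6410 kbar
Total = 0.04848 + 0.8688 + 3.719 + 0.6410 = 5.2774 kbar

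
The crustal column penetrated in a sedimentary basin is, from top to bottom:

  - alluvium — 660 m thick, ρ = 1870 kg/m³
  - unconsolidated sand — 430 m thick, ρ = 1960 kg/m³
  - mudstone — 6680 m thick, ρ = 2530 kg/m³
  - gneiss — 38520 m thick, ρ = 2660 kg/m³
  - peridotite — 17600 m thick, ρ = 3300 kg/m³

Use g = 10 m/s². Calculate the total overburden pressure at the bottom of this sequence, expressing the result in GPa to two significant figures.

alluvium: 1870 kg/m³ × 10 m/s² × 660 m = 1.234×10^7 Pa = 0.01234 GPa
unconsolidated sand: 1960 kg/m³ × 10 m/s² × 430 m = 8.428×10^6 Pa = 8.428×10^-3 GPa
mudstone: 2530 kg/m³ × 10 m/s² × 6680 m = 1.690×10^8 Pa = 0.1690 GPa
gneiss: 2660 kg/m³ × 10 m/s² × 38520 m = 1.025×10^9 Pa = 1.025 GPa
peridotite: 3300 kg/m³ × 10 m/s² × 17600 m = 5.808×10^8 Pa = 0.5808 GPa
Total = 0.01234 + 8.428×10^-3 + 0.1690 + 1.025 + 0.5808 = 1.7952 GPa

1.8 GPa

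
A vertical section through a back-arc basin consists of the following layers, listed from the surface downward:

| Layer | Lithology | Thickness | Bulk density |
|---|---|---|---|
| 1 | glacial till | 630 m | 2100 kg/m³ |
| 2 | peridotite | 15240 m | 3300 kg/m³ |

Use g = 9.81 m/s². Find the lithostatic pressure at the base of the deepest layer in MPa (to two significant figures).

510 MPa

glacial till: 2100 kg/m³ × 9.81 m/s² × 630 m = 1.298×10^7 Pa = 12.98 MPa
peridotite: 3300 kg/m³ × 9.81 m/s² × 15240 m = 4.934×10^8 Pa = 493.4 MPa
Total = 12.98 + 493.4 = 506.34 MPa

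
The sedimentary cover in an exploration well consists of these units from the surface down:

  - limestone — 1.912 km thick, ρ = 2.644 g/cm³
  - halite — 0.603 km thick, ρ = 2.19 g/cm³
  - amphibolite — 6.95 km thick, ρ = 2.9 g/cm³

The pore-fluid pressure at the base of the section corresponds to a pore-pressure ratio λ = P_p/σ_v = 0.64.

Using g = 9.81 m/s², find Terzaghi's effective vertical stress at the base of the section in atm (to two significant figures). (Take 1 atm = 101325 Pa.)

Overburden (lithostatic) stress σ_v:
limestone: 2644 kg/m³ × 9.81 m/s² × 1912 m = 4.959×10^7 Pa = 49.59 MPa
halite: 2190 kg/m³ × 9.81 m/s² × 603 m = 1.295×10^7 Pa = 12.95 MPa
amphibolite: 2900 kg/m³ × 9.81 m/s² × 6950 m = 1.977×10^8 Pa = 197.7 MPa
Total = 49.59 + 12.95 + 197.7 = 260.27 MPa
Pore pressure P_p = λ·σ_v = 0.64 × 260.3 MPa = 166.6 MPa
Effective stress σ' = σ_v − P_p = 260.3 − 166.6 = 93.697 MPa = 924.71 atm

920 atm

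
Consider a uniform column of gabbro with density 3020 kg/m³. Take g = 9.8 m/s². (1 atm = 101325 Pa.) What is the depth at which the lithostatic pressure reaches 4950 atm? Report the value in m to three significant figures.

h = P/(ρg) = 4950 atm / (3020 kg/m³ × 9.8 m/s²) = 5.016×10^8 Pa / 29596 Pa/m = 16947 m

16900 m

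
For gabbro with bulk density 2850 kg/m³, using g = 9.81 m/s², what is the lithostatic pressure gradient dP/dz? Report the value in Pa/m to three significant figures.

dP/dz = ρg = 2850 kg/m³ × 9.81 m/s² = 27958 Pa/m

28000 Pa/m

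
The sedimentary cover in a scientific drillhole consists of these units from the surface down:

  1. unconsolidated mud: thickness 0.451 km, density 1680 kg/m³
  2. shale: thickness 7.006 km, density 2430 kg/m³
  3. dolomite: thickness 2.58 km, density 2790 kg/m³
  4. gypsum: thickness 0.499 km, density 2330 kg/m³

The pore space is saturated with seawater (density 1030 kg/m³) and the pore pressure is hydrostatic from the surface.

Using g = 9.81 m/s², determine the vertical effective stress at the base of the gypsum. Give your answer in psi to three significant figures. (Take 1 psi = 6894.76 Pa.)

21800 psi

Overburden (lithostatic) stress σ_v:
unconsolidated mud: 1680 kg/m³ × 9.81 m/s² × 451 m = 7.433×10^6 Pa = 7.433 MPa
shale: 2430 kg/m³ × 9.81 m/s² × 7006 m = 1.670×10^8 Pa = 167.0 MPa
dolomite: 2790 kg/m³ × 9.81 m/s² × 2580 m = 7.061×10^7 Pa = 70.61 MPa
gypsum: 2330 kg/m³ × 9.81 m/s² × 499 m = 1.141×10^7 Pa = 11.41 MPa
Total = 7.433 + 167.0 + 70.61 + 11.41 = 256.46 MPa
Pore pressure P_p = 1030 kg/m³ × 9.81 m/s² × 10536 m = 1.065×10^8 Pa = 106.5 MPa
Effective stress σ' = σ_v − P_p = 256.5 − 106.5 = 150.01 MPa = 21756 psi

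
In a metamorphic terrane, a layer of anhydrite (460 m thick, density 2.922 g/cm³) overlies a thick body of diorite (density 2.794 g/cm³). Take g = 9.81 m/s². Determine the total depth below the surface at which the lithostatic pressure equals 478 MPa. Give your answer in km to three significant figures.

Pressure at base of upper layers: 2922×9.81×460 = 1.319×10^7 Pa = 13.19 MPa
Remaining pressure to be supplied by diorite: 4.780×10^8 − 1.319×10^7 = 4.648×10^8 Pa
Additional depth in diorite = 4.648×10^8 Pa / (2794 kg/m³ × 9.81 m/s²) = 16958 m
Total depth = 460 m + 16958 m = 17418 m
= 17.418 km

17.4 km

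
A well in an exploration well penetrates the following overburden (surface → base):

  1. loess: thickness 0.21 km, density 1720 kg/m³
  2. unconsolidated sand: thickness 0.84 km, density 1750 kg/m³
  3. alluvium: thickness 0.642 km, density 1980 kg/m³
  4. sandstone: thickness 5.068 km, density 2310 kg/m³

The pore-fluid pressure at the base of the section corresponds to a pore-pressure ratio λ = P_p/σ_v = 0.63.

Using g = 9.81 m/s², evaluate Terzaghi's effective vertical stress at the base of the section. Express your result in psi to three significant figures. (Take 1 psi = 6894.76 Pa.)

Overburden (lithostatic) stress σ_v:
loess: 1720 kg/m³ × 9.81 m/s² × 210 m = 3.543×10^6 Pa = 3.543 MPa
unconsolidated sand: 1750 kg/m³ × 9.81 m/s² × 840 m = 1.442×10^7 Pa = 14.42 MPa
alluvium: 1980 kg/m³ × 9.81 m/s² × 642 m = 1.247×10^7 Pa = 12.47 MPa
sandstone: 2310 kg/m³ × 9.81 m/s² × 5068 m = 1.148×10^8 Pa = 114.8 MPa
Total = 3.543 + 14.42 + 12.47 + 114.8 = 145.28 MPa
Pore pressure P_p = λ·σ_v = 0.63 × 145.3 MPa = 91.53 MPa
Effective stress σ' = σ_v − P_p = 145.3 − 91.53 = 53.754 MPa = 7796.3 psi

7800 psi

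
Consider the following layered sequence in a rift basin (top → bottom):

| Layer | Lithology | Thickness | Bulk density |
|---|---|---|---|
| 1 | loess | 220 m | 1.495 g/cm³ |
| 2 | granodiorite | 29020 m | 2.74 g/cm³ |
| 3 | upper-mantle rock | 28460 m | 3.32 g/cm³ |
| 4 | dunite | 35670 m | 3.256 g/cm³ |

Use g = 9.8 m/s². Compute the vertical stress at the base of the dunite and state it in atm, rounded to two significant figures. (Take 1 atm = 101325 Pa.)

loess: 1495 kg/m³ × 9.8 m/s² × 220 m = 3.223×10^6 Pa = 31.81 atm
granodiorite: 2740 kg/m³ × 9.8 m/s² × 29020 m = 7.792×10^8 Pa = 7691 atm
upper-mantle rock: 3320 kg/m³ × 9.8 m/s² × 28460 m = 9.260×10^8 Pa = 9139 atm
dunite: 3256 kg/m³ × 9.8 m/s² × 35670 m = 1.138×10^9 Pa = 11233 atm
Total = 31.81 + 7691 + 9139 + 11233 = 28094 atm

28000 atm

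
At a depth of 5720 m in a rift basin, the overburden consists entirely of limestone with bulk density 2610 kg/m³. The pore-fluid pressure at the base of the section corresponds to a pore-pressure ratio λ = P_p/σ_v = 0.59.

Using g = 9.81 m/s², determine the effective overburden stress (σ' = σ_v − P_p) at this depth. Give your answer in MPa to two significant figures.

Overburden (lithostatic) stress σ_v:
limestone: 2610 kg/m³ × 9.81 m/s² × 5720 m = 1.465×10^8 Pa = 146.5 MPa
Pore pressure P_p = λ·σ_v = 0.59 × 146.5 MPa = 86.41 MPa
Effective stress σ' = σ_v − P_p = 146.5 − 86.41 = 60.047 MPa

60 MPa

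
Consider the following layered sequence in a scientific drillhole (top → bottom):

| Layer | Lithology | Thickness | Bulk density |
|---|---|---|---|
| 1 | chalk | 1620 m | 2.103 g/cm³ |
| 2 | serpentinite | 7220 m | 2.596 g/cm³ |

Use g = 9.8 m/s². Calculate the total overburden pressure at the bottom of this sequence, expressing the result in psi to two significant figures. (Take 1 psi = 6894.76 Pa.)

chalk: 2103 kg/m³ × 9.8 m/s² × 1620 m = 3.339×10^7 Pa = 4842 psi
serpentinite: 2596 kg/m³ × 9.8 m/s² × 7220 m = 1.837×10^8 Pa = 26641 psi
Total = 4842 + 26641 = 31483 psi

31000 psi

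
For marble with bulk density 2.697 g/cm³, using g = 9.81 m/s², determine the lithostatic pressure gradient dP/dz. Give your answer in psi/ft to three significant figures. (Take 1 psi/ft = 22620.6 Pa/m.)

dP/dz = ρg = 2697 kg/m³ × 9.81 m/s² = 26458 Pa/m
= 26458 Pa/m × (1 psi/ft / 22621 Pa/m) = 1.1696 psi/ft

1.17 psi/ft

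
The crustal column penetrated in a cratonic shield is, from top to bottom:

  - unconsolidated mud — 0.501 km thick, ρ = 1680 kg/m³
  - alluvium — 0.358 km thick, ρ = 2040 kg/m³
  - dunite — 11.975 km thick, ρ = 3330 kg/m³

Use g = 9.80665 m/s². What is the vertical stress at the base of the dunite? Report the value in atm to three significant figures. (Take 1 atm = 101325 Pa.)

unconsolidated mud: 1680 kg/m³ × 9.80665 m/s² × 501 m = 8.254×10^6 Pa = 81.46 atm
alluvium: 2040 kg/m³ × 9.80665 m/s² × 358 m = 7.162×10^6 Pa = 70.68 atm
dunite: 3330 kg/m³ × 9.80665 m/s² × 11975 m = 3.911×10^8 Pa = 3859 atm
Total = 81.46 + 70.68 + 3859 = 4011.6 atm

4010 atm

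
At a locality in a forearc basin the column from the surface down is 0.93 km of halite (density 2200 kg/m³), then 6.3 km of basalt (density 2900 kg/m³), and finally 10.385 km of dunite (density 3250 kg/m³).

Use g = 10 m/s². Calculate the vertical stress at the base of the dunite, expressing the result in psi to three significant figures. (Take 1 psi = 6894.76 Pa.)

halite: 2200 kg/m³ × 10 m/s² × 930 m = 2.046×10^7 Pa = 2967 psi
basalt: 2900 kg/m³ × 10 m/s² × 6300 m = 1.827×10^8 Pa = 26498 psi
dunite: 3250 kg/m³ × 10 m/s² × 10385 m = 3.375×10^8 Pa = 48952 psi
Total = 2967 + 26498 + 48952 = 78418 psi

78400 psi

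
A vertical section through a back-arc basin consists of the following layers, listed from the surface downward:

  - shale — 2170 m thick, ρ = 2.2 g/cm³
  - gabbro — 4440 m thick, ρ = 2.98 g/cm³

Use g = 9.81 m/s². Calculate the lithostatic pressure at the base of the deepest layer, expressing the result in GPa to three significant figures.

shale: 2200 kg/m³ × 9.81 m/s² × 2170 m = 4.683×10^7 Pa = 0.04683 GPa
gabbro: 2980 kg/m³ × 9.81 m/s² × 4440 m = 1.298×10^8 Pa = 0.1298 GPa
Total = 0.04683 + 0.1298 = 0.17663 GPa

0.177 GPa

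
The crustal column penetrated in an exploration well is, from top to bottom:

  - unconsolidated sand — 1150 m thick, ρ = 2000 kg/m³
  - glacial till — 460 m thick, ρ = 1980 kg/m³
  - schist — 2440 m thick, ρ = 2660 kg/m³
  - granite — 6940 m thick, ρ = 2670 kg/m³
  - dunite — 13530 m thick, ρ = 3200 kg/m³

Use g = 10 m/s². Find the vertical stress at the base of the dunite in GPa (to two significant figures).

0.72 GPa

unconsolidated sand: 2000 kg/m³ × 10 m/s² × 1150 m = 2.300×10^7 Pa = 0.02300 GPa
glacial till: 1980 kg/m³ × 10 m/s² × 460 m = 9.108×10^6 Pa = 9.108×10^-3 GPa
schist: 2660 kg/m³ × 10 m/s² × 2440 m = 6.490×10^7 Pa = 0.06490 GPa
granite: 2670 kg/m³ × 10 m/s² × 6940 m = 1.853×10^8 Pa = 0.1853 GPa
dunite: 3200 kg/m³ × 10 m/s² × 13530 m = 4.330×10^8 Pa = 0.4330 GPa
Total = 0.02300 + 9.108×10^-3 + 0.06490 + 0.1853 + 0.4330 = 0.71527 GPa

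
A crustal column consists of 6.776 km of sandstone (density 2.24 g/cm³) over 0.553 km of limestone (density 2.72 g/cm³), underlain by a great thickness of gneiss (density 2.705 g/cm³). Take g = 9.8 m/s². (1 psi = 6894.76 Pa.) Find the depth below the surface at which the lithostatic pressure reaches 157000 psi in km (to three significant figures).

Pressure at base of upper layers: 2240×9.8×6776 + 2720×9.8×553 = 1.635×10^8 Pa = 23712 psi
Remaining pressure to be supplied by gneiss: 1.082×10^9 − 1.635×10^8 = 9.190×10^8 Pa
Additional depth in gneiss = 9.190×10^8 Pa / (2705 kg/m³ × 9.8 m/s²) = 34667 m
Total depth = 7329 m + 34667 m = 41996 m
= 41.996 km

42.0 km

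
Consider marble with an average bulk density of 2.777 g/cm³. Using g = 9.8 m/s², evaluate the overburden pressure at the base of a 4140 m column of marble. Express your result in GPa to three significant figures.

0.113 GPa

marble: 2777 kg/m³ × 9.8 m/s² × 4140 m = 1.127×10^8 Pa = 0.1127 GPa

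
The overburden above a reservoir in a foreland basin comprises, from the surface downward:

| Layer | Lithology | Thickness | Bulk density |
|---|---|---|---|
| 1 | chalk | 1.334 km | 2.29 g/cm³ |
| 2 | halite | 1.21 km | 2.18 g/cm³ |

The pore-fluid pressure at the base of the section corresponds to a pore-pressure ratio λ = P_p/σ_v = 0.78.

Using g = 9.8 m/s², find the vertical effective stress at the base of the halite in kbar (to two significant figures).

0.12 kbar

Overburden (lithostatic) stress σ_v:
chalk: 2290 kg/m³ × 9.8 m/s² × 1334 m = 2.994×10^7 Pa = 29.94 MPa
halite: 2180 kg/m³ × 9.8 m/s² × 1210 m = 2.585×10^7 Pa = 25.85 MPa
Total = 29.94 + 25.85 = 55.788 MPa
Pore pressure P_p = λ·σ_v = 0.78 × 55.79 MPa = 43.51 MPa
Effective stress σ' = σ_v − P_p = 55.79 − 43.51 = 12.273 MPa = 0.12273 kbar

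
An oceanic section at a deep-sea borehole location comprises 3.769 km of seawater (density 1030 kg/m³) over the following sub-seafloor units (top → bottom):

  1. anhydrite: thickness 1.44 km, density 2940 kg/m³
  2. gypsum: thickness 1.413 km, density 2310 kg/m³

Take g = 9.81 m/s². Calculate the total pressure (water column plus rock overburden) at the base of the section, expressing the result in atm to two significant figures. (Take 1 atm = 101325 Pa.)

1100 atm

seawater: 1030 kg/m³ × 9.81 m/s² × 3769 m = 3.808×10^7 Pa = 375.9 atm
anhydrite: 2940 kg/m³ × 9.81 m/s² × 1440 m = 4.153×10^7 Pa = 409.9 atm
gypsum: 2310 kg/m³ × 9.81 m/s² × 1413 m = 3.202×10^7 Pa = 316.0 atm
Total = 375.9 + 409.9 + 316.0 = 1101.8 atm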